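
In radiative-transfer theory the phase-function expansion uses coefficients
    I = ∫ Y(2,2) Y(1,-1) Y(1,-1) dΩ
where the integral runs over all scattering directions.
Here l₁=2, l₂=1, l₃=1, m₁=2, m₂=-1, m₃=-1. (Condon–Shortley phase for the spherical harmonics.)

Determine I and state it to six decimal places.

Rules hold: Σm=0, L=4 even, 1≤1≤3.
N = 5·3·3 = 45
Δ = 2!·2!·0!/5! = 1/30
Racah Σ t=1..1: t=1:−1/1 = -1/1
⇒ 3j(2 1 1; 0 0 0)² = 2/15, sgn +1
Racah Σ t=0..0: t=0:+1/4 = 1/4
⇒ 3j(2 1 1; 2 -1 -1)² = 1/5, sgn +1
4πI² = N·(3j₀)²·(3jₘ)² = 6/5
I = +1·√(1.2/4π) = 0.30901936

0.309019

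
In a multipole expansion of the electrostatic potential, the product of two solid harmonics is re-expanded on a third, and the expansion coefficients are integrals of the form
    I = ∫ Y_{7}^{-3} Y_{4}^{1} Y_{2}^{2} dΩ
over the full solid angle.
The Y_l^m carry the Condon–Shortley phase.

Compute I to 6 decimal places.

0.000000

l₃=2 ∉ [3,11] — triangle fails ⇒ I = 0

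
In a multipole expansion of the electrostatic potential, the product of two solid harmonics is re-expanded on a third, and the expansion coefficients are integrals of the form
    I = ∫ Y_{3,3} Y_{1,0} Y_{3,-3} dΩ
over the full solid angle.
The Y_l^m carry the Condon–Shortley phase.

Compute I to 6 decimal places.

0.000000

L=7 odd ⇒ parity kills the (l;000) factor ⇒ I = 0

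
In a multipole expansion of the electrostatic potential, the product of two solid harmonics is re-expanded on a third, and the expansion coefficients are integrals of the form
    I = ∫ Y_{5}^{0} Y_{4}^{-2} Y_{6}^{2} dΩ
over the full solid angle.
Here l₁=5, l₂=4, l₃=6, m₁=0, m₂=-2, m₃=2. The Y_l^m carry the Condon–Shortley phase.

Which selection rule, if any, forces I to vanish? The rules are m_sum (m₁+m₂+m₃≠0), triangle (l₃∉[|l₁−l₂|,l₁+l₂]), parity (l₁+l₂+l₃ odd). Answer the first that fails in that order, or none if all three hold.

parity

m₁+m₂+m₃ = 0 − 2 + 2 = 0  ✓
triangle: |5−4|=1 ≤ l₃=6 ≤ 5+4=9  ✓
parity: l₁+l₂+l₃ = 15 is odd  ✗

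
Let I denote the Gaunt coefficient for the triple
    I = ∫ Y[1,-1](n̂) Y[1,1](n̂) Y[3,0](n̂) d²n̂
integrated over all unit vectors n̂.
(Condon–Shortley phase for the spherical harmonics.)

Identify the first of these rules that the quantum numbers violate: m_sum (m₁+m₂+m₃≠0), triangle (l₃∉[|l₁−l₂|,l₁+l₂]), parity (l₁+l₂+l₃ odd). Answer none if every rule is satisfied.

m₁+m₂+m₃ = -1 + 1 + 0 = 0  ✓
triangle: |1−1|=0 ≤ l₃=3 ≤ 1+1=2  ✗
parity: l₁+l₂+l₃ = 5 is odd

triangle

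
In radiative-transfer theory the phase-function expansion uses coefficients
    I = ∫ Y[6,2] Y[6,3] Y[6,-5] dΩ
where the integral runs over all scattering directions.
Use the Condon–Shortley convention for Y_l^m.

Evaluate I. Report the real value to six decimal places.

Rules hold: Σm=0, L=18 even, 0≤6≤12.
N = 13·13·13 = 2197
Δ = 6!·6!·6!/19! = 1/325909584
Racah Σ t=0..6: t=0:+1/373248000 t=1:−1/1728000 t=2:+1/110592 t=3:−1/46656 t=4:+1/110592 t=5:−1/1728000 t=6:+1/373248000 = -7/1555200
⇒ 3j(6 6 6; 0 0 0)² = 400/46189, sgn -1
Racah Σ t=3..4: t=3:−1/3110400 t=4:+1/4147200 = -1/12441600
⇒ 3j(6 6 6; 2 3 -5)² = 7/4199, sgn +1
4πI² = N·(3j₀)²·(3jₘ)² = 36400/1147619
I = -1·√(0.0317178/4π) = -0.05023968

-0.050240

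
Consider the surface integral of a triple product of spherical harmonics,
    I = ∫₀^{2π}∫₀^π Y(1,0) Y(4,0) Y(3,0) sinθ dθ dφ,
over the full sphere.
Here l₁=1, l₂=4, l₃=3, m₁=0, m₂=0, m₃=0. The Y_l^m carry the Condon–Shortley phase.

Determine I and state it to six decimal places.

0.246233

Checks pass: Σm=0; 8 even; l₃=3∈[3,5].
(2·1+1)(2·4+1)(2·3+1) = 189
Δ: 2! 0! 6! / 9! → 1/252
sum: t=1:−1/36 = -1/36
3j²(1 4 3; 0 0 0) = Δ·Π!·Σ² = 4/63  (sign +1)
(m-triple is (0,0,0) — same symbol as above.)
combine: 4πI² = 189·4/63·4/63 = 16/21
take √, sign +1: I = 0.24623252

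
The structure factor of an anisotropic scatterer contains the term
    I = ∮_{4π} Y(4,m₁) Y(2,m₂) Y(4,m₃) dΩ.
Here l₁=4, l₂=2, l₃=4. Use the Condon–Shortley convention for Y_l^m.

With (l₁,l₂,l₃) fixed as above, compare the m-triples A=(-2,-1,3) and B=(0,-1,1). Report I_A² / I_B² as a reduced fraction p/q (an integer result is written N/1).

Same 4,2,4: normalisation and zero-m 3j drop out of the ratio.
A: Δ: 2! 6! 2! / 11! → 1/13860; sum: t=0:+1/1440 t=1:−1/240 = -1/288; 3j²(4 2 4; -2 -1 3) = Δ·Π!·Σ² = 5/132  (sign +1)
B: Δ: 2! 6! 2! / 11! → 1/13860; sum: t=0:+1/96 t=1:−1/72 = -1/288; 3j²(4 2 4; 0 -1 1) = Δ·Π!·Σ² = 1/462  (sign +1)
I_A²/I_B² = (5/132)/(1/462) = 35/2

35/2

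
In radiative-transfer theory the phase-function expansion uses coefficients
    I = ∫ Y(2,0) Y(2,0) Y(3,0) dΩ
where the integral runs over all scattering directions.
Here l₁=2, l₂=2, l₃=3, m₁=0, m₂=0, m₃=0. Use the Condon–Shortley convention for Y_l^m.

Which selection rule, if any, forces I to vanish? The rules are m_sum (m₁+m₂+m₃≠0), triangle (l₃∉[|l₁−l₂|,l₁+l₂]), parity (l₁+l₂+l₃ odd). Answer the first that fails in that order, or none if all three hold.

parity

azimuthal sum: 0 + 0 + 0 = 0  ✓
0 ≤ 3 ≤ 4 (triangle on l)  ✓
L = 2 + 2 + 3 = 7 (odd)  ✗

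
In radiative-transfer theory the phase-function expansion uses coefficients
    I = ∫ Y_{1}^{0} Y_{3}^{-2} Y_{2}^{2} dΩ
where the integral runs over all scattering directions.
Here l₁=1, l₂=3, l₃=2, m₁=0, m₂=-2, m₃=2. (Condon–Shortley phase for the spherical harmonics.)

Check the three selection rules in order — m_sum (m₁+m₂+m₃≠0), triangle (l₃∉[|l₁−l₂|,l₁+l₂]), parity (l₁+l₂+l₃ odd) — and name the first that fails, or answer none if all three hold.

azimuthal sum: 0 − 2 + 2 = 0  ✓
2 ≤ 2 ≤ 4 (triangle on l)  ✓
L = 1 + 3 + 2 = 6 (even)  ✓

none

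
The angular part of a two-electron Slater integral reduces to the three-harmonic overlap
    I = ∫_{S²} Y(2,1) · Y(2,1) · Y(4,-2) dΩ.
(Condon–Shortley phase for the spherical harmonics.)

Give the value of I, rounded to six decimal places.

Rules hold: Σm=0, L=8 even, 0≤4≤4.
N = 5·5·9 = 225
Δ = 0!·4!·4!/9! = 1/630
Racah Σ t=0..0: t=0:+1/16 = 1/16
⇒ 3j(2 2 4; 0 0 0)² = 2/35, sgn +1
Racah Σ t=0..0: t=0:+1/36 = 1/36
⇒ 3j(2 2 4; 1 1 -2)² = 4/63, sgn +1
4πI² = N·(3j₀)²·(3jₘ)² = 40/49
I = +1·√(0.816327/4π) = 0.25487487

0.254875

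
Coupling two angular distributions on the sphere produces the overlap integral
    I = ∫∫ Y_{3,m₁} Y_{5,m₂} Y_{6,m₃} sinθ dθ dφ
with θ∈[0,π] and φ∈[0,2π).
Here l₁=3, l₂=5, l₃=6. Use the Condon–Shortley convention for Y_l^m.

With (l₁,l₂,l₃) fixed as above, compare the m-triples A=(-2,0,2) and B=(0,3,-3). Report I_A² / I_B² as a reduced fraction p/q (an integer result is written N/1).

Shared (l₁,l₂,l₃)=(3,5,6): N and (l;000)² cancel in I_A²/I_B².
A: Δ = 2!·4!·8!/15! = 1/675675; Racah Σ t=1..2: t=1:−1/13824 t=2:+1/8640 = 1/23040; ⇒ 3j(3 5 6; -2 0 2)² = 2/429, sgn +1
B: Δ = 2!·4!·8!/15! = 1/675675; Racah Σ t=0..2: t=0:+1/483840 t=1:−1/20160 t=2:+1/17280 = 1/96768; ⇒ 3j(3 5 6; 0 3 -3)² = 1/1001, sgn -1
I_A²/I_B² = (2/429)/(1/1001) = 14/3

14/3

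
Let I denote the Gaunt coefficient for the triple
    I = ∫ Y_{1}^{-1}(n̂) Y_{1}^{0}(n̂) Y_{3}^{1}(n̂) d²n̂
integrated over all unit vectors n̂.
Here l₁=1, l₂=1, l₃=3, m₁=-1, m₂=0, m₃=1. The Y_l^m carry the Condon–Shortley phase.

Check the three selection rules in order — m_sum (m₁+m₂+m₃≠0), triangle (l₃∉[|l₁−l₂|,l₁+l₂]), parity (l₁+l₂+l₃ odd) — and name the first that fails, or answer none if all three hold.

triangle

azimuthal sum: -1 + 0 + 1 = 0  ✓
0 ≤ 3 ≤ 2 (triangle on l)  ✗
L = 1 + 1 + 3 = 5 (odd)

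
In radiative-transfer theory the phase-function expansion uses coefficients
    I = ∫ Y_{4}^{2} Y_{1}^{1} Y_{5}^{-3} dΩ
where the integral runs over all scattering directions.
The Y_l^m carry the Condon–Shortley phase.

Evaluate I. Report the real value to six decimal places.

m-sum 0 ✓  L=10 even ✓  3≤5≤5 ✓
Π(2lᵢ+1) = 9×3×11 = 297
triangle coeff Δ(4,1,5) = 1/495
Σ_t [0,0]: t=0:+1/576 = 1/576
(3j)²=5/99 [(4 1 5; 0 0 0)], sign=-1
Σ_t [0,0]: t=0:+1/2880 = 1/2880
(3j)²=28/495 [(4 1 5; 2 1 -3)], sign=+1
⇒ 4πI² = 28/33
I = (-1)√(28/33/(4π)) = -0.25984664

-0.259847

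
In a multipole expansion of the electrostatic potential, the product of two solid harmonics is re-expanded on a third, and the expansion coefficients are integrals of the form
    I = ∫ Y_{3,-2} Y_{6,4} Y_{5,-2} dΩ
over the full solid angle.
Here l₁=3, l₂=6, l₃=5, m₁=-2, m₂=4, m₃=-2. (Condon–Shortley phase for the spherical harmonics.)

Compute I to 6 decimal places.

0.088266

Rules hold: Σm=0, L=14 even, 3≤5≤9.
N = 7·13·11 = 1001
Δ = 4!·2!·8!/15! = 1/675675
Racah Σ t=1..3: t=1:−1/8640 t=2:+1/2304 t=3:−1/8640 = 7/34560
⇒ 3j(3 6 5; 0 0 0)² = 7/429, sgn -1
Racah Σ t=3..4: t=3:−1/60480 t=4:+1/34560 = 1/80640
⇒ 3j(3 6 5; -2 4 -2)² = 6/1001, sgn -1
4πI² = N·(3j₀)²·(3jₘ)² = 14/143
I = +1·√(0.0979021/4π) = 0.08826552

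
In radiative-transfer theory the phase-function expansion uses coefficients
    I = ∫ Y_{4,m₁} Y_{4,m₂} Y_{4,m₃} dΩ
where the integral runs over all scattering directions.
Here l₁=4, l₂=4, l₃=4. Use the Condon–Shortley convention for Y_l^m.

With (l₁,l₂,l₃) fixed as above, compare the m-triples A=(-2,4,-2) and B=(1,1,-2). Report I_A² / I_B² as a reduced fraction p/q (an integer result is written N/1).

Shared (l₁,l₂,l₃)=(4,4,4): N and (l;000)² cancel in I_A²/I_B².
A: Δ = 4!·4!·4!/13! = 1/450450; Racah Σ t=4..4: t=4:+1/2304 = 1/2304; ⇒ 3j(4 4 4; -2 4 -2)² = 5/143, sgn +1
B: Δ = 4!·4!·4!/13! = 1/450450; Racah Σ t=1..3: t=1:−1/576 t=2:+1/144 t=3:−1/576 = 1/288; ⇒ 3j(4 4 4; 1 1 -2)² = 20/1001, sgn +1
I_A²/I_B² = (5/143)/(20/1001) = 7/4

7/4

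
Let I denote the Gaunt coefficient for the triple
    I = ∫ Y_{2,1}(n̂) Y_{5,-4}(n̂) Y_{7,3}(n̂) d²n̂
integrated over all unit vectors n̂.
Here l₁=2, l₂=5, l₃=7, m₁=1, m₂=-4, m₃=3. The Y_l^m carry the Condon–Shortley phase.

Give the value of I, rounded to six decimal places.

Checks pass: Σm=0; 14 even; l₃=7∈[3,7].
(2·2+1)(2·5+1)(2·7+1) = 825
Δ: 0! 4! 10! / 15! → 1/15015
sum: t=0:+1/57600 = 1/57600
3j²(2 5 7; 0 0 0) = Δ·Π!·Σ² = 21/715  (sign -1)
sum: t=0:+1/2177280 = 1/2177280
3j²(2 5 7; 1 -4 3) = Δ·Π!·Σ² = 8/3003  (sign +1)
combine: 4πI² = 825·21/715·8/3003 = 120/1859
take √, sign -1: I = -0.07167142

-0.071671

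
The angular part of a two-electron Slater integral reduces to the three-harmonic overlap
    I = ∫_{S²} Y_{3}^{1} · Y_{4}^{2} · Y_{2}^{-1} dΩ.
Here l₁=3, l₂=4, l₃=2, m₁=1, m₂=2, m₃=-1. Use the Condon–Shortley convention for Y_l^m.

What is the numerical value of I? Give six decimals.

0.000000

Σmᵢ = 2 ≠ 0, so the φ-integral vanishes; I = 0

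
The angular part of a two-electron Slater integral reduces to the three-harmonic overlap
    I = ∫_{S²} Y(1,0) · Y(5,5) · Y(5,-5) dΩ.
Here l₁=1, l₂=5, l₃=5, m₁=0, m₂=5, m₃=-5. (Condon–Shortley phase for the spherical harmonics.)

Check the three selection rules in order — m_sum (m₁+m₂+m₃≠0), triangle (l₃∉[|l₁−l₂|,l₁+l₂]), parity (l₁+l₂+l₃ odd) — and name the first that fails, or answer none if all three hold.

parity

azimuthal sum: 0 + 5 − 5 = 0  ✓
4 ≤ 5 ≤ 6 (triangle on l)  ✓
L = 1 + 5 + 5 = 11 (odd)  ✗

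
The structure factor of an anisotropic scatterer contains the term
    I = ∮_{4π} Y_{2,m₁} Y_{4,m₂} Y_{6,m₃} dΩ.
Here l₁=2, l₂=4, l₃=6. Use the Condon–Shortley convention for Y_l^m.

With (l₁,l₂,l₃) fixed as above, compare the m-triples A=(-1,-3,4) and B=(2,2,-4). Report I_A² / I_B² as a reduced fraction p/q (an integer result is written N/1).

l's match ⇒ only the (l;m) 3-j factors differ between A and B.
A: triangle coeff Δ(2,4,6) = 1/6435; Σ_t [0,0]: t=0:+1/30240 = 1/30240; (3j)²=16/429 [(2 4 6; -1 -3 4)], sign=+1
B: triangle coeff Δ(2,4,6) = 1/6435; Σ_t [0,0]: t=0:+1/34560 = 1/34560; (3j)²=14/429 [(2 4 6; 2 2 -4)], sign=+1
I_A²/I_B² = (16/429)/(14/429) = 8/7

8/7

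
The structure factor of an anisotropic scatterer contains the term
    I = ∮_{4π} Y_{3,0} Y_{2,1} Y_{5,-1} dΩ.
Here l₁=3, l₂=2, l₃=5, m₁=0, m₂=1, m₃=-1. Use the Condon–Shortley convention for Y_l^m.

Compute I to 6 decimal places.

Rules hold: Σm=0, L=10 even, 1≤5≤5.
N = 7·5·11 = 385
Δ = 0!·6!·4!/11! = 1/2310
Racah Σ t=0..0: t=0:+1/144 = 1/144
⇒ 3j(3 2 5; 0 0 0)² = 10/231, sgn -1
Racah Σ t=0..0: t=0:+1/216 = 1/216
⇒ 3j(3 2 5; 0 1 -1)² = 8/231, sgn +1
4πI² = N·(3j₀)²·(3jₘ)² = 400/693
I = -1·√(0.577201/4π) = -0.21431790

-0.214318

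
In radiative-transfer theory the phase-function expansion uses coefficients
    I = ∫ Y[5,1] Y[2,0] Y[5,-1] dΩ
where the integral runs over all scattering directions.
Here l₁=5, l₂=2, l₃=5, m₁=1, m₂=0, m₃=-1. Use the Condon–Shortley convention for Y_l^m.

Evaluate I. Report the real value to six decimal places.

Rules hold: Σm=0, L=12 even, 3≤5≤7.
N = 11·5·11 = 605
Δ = 2!·8!·2!/13! = 1/38610
Racah Σ t=0..2: t=0:+1/2880 t=1:−1/576 t=2:+1/2880 = -1/960
⇒ 3j(5 2 5; 0 0 0)² = 10/429, sgn +1
Racah Σ t=0..2: t=0:+1/2304 t=1:−1/720 t=2:+1/5760 = -1/1280
⇒ 3j(5 2 5; 1 0 -1)² = 27/1430, sgn -1
4πI² = N·(3j₀)²·(3jₘ)² = 45/169
I = -1·√(0.266272/4π) = -0.14556534

-0.145565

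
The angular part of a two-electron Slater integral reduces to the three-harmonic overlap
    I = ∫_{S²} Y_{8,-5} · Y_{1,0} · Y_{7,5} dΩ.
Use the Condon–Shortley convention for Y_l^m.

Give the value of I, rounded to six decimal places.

-0.191081

Rules hold: Σm=0, L=16 even, 7≤7≤9.
N = 17·3·15 = 765
Δ = 2!·14!·0!/17! = 1/2040
Racah Σ t=1..1: t=1:−1/25401600 = -1/25401600
⇒ 3j(8 1 7; 0 0 0)² = 8/255, sgn +1
Racah Σ t=1..1: t=1:−1/958003200 = -1/958003200
⇒ 3j(8 1 7; -5 0 5)² = 13/680, sgn -1
4πI² = N·(3j₀)²·(3jₘ)² = 39/85
I = -1·√(0.458824/4π) = -0.19108118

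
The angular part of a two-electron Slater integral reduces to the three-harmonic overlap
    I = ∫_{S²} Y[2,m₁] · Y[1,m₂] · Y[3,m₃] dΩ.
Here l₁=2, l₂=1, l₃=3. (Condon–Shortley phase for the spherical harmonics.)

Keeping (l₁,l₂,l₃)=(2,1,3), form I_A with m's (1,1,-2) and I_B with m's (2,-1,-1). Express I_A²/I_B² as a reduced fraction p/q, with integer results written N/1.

10/1

l's match ⇒ only the (l;m) 3-j factors differ between A and B.
A: triangle coeff Δ(2,1,3) = 1/105; Σ_t [0,0]: t=0:+1/12 = 1/12; (3j)²=2/21 [(2 1 3; 1 1 -2)], sign=-1
B: triangle coeff Δ(2,1,3) = 1/105; Σ_t [0,0]: t=0:+1/48 = 1/48; (3j)²=1/105 [(2 1 3; 2 -1 -1)], sign=+1
I_A²/I_B² = (2/21)/(1/105) = 10/1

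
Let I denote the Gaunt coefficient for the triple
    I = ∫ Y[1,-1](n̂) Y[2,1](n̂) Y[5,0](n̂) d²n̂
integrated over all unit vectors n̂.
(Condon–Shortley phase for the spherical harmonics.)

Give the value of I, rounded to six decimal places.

0.000000

l₃=5 ∉ [1,3] — triangle fails ⇒ I = 0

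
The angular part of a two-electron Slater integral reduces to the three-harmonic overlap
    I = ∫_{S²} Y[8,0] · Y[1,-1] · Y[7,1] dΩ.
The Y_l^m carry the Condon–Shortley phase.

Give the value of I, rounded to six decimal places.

0.161907

m-sum 0 ✓  L=16 even ✓  7≤7≤9 ✓
Π(2lᵢ+1) = 17×3×15 = 765
triangle coeff Δ(8,1,7) = 1/2040
Σ_t [1,1]: t=1:−1/25401600 = -1/25401600
(3j)²=8/255 [(8 1 7; 0 0 0)], sign=+1
Σ_t [0,0]: t=0:+1/58060800 = 1/58060800
(3j)²=7/510 [(8 1 7; 0 -1 1)], sign=+1
⇒ 4πI² = 28/85
I = (+1)√(28/85/(4π)) = 0.16190663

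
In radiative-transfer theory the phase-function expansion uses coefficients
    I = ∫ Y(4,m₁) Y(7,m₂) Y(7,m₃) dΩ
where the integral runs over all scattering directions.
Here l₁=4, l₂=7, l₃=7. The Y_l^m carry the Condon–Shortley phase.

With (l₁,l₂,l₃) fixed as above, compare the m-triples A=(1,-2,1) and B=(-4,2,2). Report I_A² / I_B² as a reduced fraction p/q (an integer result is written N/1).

1369/4116

Same 4,7,7: normalisation and zero-m 3j drop out of the ratio.
A: Δ: 4! 4! 10! / 19! → 1/58198140; sum: t=0:+1/2073600 t=1:−1/414720 t=2:+1/725760 t=3:−1/11612160 = -37/58060800; 3j²(4 7 7; 1 -2 1) = Δ·Π!·Σ² = 4107/646646  (sign -1)
B: Δ: 4! 4! 10! / 19! → 1/58198140; sum: t=4:+1/8294400 = 1/8294400; 3j²(4 7 7; -4 2 2) = Δ·Π!·Σ² = 882/46189  (sign -1)
I_A²/I_B² = (4107/646646)/(882/46189) = 1369/4116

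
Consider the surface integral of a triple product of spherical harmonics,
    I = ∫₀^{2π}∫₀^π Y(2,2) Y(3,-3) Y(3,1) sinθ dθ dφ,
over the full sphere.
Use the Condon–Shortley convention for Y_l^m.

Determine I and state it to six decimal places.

0.132981

m-sum 0 ✓  L=8 even ✓  1≤3≤5 ✓
Π(2lᵢ+1) = 5×7×7 = 245
triangle coeff Δ(2,3,3) = 1/3780
Σ_t [0,2]: t=0:+1/24 t=1:−1/4 t=2:+1/24 = -1/6
(3j)²=4/105 [(2 3 3; 0 0 0)], sign=+1
Σ_t [0,0]: t=0:+1/96 = 1/96
(3j)²=1/42 [(2 3 3; 2 -3 1)], sign=+1
⇒ 4πI² = 2/9
I = (+1)√(2/9/(4π)) = 0.13298076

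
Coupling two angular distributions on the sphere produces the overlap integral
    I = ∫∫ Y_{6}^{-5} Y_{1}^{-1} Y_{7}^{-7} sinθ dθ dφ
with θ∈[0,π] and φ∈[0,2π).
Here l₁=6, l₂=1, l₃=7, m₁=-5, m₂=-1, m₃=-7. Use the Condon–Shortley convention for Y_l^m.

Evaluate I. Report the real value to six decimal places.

-5 − 1 − 7 = -13 ≠ 0: azimuthal integral kills it; I = 0

0.000000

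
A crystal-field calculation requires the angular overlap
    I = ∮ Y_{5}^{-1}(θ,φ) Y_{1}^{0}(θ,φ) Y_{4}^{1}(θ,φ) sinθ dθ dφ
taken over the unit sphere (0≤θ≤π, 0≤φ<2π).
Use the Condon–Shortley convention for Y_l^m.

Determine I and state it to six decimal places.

Rules hold: Σm=0, L=10 even, 4≤4≤6.
N = 11·3·9 = 297
Δ = 2!·8!·0!/11! = 1/495
Racah Σ t=1..1: t=1:−1/576 = -1/576
⇒ 3j(5 1 4; 0 0 0)² = 5/99, sgn -1
Racah Σ t=1..1: t=1:−1/720 = -1/720
⇒ 3j(5 1 4; -1 0 1)² = 8/165, sgn +1
4πI² = N·(3j₀)²·(3jₘ)² = 8/11
I = -1·√(0.727273/4π) = -0.24057125

-0.240571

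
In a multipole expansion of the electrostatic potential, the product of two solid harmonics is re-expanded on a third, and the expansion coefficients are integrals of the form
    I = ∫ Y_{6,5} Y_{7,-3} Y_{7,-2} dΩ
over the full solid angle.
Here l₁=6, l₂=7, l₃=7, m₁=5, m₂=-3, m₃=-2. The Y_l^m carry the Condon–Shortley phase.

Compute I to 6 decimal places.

Checks pass: Σm=0; 20 even; l₃=7∈[1,13].
(2·6+1)(2·7+1)(2·7+1) = 2925
Δ: 6! 6! 8! / 21! → 1/2444321880
sum: t=0:+1/2612736000 t=1:−1/20736000 t=2:+1/1658880 t=3:−1/746496 t=4:+1/1658880 t=5:−1/20736000 t=6:+1/2612736000 = -1/4354560
3j²(6 7 7; 0 0 0) = Δ·Π!·Σ² = 1000/138567  (sign +1)
sum: t=0:+1/49766400 t=1:−1/62208000 = 1/248832000
3j²(6 7 7; 5 -3 -2) = Δ·Π!·Σ² = 21/20995  (sign -1)
combine: 4πI² = 2925·1000/138567·21/20995 = 315000/14919047
take √, sign -1: I = -0.04099018

-0.040990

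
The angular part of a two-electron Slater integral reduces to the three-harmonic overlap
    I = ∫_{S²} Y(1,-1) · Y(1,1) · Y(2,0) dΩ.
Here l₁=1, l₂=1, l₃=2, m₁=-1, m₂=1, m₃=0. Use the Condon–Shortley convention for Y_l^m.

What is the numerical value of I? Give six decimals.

m-sum 0 ✓  L=4 even ✓  0≤2≤2 ✓
Π(2lᵢ+1) = 3×3×5 = 45
triangle coeff Δ(1,1,2) = 1/30
Σ_t [0,0]: t=0:+1/1 = 1/1
(3j)²=2/15 [(1 1 2; 0 0 0)], sign=+1
Σ_t [0,0]: t=0:+1/4 = 1/4
(3j)²=1/30 [(1 1 2; -1 1 0)], sign=+1
⇒ 4πI² = 1/5
I = (+1)√(1/5/(4π)) = 0.12615663

0.126157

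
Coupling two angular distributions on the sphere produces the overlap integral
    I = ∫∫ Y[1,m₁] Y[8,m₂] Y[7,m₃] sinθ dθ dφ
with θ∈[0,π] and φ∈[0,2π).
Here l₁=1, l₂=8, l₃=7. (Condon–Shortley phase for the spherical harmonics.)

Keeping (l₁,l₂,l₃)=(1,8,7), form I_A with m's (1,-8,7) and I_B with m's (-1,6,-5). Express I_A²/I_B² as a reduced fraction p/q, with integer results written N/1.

Shared (l₁,l₂,l₃)=(1,8,7): N and (l;000)² cancel in I_A²/I_B².
A: Δ = 2!·0!·14!/17! = 1/2040; Racah Σ t=0..0: t=0:+1/174356582400 = 1/174356582400; ⇒ 3j(1 8 7; 1 -8 7)² = 1/17, sgn +1
B: Δ = 2!·0!·14!/17! = 1/2040; Racah Σ t=2..2: t=2:+1/1916006400 = 1/1916006400; ⇒ 3j(1 8 7; -1 6 -5)² = 91/2040, sgn +1
I_A²/I_B² = (1/17)/(91/2040) = 120/91

120/91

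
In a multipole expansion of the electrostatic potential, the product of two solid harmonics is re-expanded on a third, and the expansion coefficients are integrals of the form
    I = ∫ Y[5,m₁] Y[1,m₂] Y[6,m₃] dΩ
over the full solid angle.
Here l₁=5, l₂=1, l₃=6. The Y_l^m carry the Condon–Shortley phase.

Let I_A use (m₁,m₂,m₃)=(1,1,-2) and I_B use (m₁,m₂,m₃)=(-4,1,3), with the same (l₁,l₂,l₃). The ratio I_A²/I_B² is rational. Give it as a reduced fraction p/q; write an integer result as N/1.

28/3

Shared (l₁,l₂,l₃)=(5,1,6): N and (l;000)² cancel in I_A²/I_B².
A: Δ = 0!·10!·2!/13! = 1/858; Racah Σ t=0..0: t=0:+1/34560 = 1/34560; ⇒ 3j(5 1 6; 1 1 -2)² = 14/429, sgn +1
B: Δ = 0!·10!·2!/13! = 1/858; Racah Σ t=0..0: t=0:+1/725760 = 1/725760; ⇒ 3j(5 1 6; -4 1 3)² = 1/286, sgn -1
I_A²/I_B² = (14/429)/(1/286) = 28/3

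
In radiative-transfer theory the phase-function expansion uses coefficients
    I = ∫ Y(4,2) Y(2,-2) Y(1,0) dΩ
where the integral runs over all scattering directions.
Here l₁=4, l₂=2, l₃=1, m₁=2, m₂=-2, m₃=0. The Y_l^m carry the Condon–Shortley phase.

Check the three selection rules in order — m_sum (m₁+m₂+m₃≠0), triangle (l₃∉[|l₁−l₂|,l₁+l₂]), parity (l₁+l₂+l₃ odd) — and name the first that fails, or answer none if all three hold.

m₁+m₂+m₃ = 2 − 2 + 0 = 0  ✓
triangle: |4−2|=2 ≤ l₃=1 ≤ 4+2=6  ✗
parity: l₁+l₂+l₃ = 7 is odd

triangle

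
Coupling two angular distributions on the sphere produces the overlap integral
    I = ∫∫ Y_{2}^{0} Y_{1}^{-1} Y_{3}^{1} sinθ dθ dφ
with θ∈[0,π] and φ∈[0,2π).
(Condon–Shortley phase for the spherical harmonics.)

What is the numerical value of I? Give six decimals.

m-sum 0 ✓  L=6 even ✓  1≤3≤3 ✓
Π(2lᵢ+1) = 5×3×7 = 105
triangle coeff Δ(2,1,3) = 1/105
Σ_t [0,0]: t=0:+1/4 = 1/4
(3j)²=3/35 [(2 1 3; 0 0 0)], sign=-1
Σ_t [0,0]: t=0:+1/8 = 1/8
(3j)²=2/35 [(2 1 3; 0 -1 1)], sign=+1
⇒ 4πI² = 18/35
I = (-1)√(18/35/(4π)) = -0.20230066

-0.202301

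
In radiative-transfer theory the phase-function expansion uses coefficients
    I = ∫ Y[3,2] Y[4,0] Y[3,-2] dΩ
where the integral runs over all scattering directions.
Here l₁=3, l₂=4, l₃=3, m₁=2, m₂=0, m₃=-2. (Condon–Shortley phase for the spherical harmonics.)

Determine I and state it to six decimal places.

m-sum 0 ✓  L=10 even ✓  1≤3≤7 ✓
Π(2lᵢ+1) = 7×9×7 = 441
triangle coeff Δ(3,4,3) = 1/34650
Σ_t [1,3]: t=1:−1/72 t=2:+1/16 t=3:−1/72 = 5/144
(3j)²=2/77 [(3 4 3; 0 0 0)], sign=-1
Σ_t [0,1]: t=0:+1/576 t=1:−1/72 = -7/576
(3j)²=7/198 [(3 4 3; 2 0 -2)], sign=+1
⇒ 4πI² = 49/121
I = (-1)√(49/121/(4π)) = -0.17951487

-0.179515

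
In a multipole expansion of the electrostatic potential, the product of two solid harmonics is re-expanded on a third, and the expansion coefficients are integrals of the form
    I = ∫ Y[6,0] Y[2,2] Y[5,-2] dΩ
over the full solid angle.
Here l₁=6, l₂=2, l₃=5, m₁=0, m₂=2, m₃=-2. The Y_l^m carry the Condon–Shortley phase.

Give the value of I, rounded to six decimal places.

Σlᵢ=13 odd — θ-integrand is odd under cosθ→−cosθ; I=0

0.000000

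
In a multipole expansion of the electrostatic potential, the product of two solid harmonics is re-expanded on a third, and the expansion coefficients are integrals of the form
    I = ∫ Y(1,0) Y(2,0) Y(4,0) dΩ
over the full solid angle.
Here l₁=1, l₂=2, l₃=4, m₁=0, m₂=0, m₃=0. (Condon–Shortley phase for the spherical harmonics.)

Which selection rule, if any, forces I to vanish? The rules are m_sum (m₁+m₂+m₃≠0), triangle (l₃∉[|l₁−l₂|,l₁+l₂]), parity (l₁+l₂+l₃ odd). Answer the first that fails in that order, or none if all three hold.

triangle

azimuthal sum: 0 + 0 + 0 = 0  ✓
1 ≤ 4 ≤ 3 (triangle on l)  ✗
L = 1 + 2 + 4 = 7 (odd)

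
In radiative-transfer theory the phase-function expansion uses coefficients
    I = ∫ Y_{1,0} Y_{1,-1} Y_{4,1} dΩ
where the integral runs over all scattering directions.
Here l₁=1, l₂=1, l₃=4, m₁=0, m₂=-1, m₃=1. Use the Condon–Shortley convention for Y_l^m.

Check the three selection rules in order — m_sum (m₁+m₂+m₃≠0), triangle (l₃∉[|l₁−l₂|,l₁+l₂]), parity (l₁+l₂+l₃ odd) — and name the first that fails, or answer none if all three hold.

triangle

m₁+m₂+m₃ = 0 − 1 + 1 = 0  ✓
triangle: |1−1|=0 ≤ l₃=4 ≤ 1+1=2  ✗
parity: l₁+l₂+l₃ = 6 is even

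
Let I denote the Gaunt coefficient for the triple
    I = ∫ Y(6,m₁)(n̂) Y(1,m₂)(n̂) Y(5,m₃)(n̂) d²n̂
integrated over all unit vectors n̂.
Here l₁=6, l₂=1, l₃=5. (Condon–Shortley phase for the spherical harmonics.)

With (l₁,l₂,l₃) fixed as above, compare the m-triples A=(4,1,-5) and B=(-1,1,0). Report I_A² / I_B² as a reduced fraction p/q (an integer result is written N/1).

Shared (l₁,l₂,l₃)=(6,1,5): N and (l;000)² cancel in I_A²/I_B².
A: Δ = 2!·10!·0!/13! = 1/858; Racah Σ t=2..2: t=2:+1/7257600 = 1/7257600; ⇒ 3j(6 1 5; 4 1 -5)² = 1/858, sgn +1
B: Δ = 2!·10!·0!/13! = 1/858; Racah Σ t=2..2: t=2:+1/28800 = 1/28800; ⇒ 3j(6 1 5; -1 1 0)² = 7/286, sgn -1
I_A²/I_B² = (1/858)/(7/286) = 1/21

1/21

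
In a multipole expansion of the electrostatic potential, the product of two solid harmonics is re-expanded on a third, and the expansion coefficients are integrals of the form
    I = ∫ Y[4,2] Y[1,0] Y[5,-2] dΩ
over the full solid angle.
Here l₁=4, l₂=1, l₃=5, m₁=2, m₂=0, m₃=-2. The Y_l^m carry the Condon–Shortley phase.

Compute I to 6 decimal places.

m-sum 0 ✓  L=10 even ✓  3≤5≤5 ✓
Π(2lᵢ+1) = 9×3×11 = 297
triangle coeff Δ(4,1,5) = 1/495
Σ_t [0,0]: t=0:+1/576 = 1/576
(3j)²=5/99 [(4 1 5; 0 0 0)], sign=-1
Σ_t [0,0]: t=0:+1/1440 = 1/1440
(3j)²=7/165 [(4 1 5; 2 0 -2)], sign=-1
⇒ 4πI² = 7/11
I = (+1)√(7/11/(4π)) = 0.22503380

0.225034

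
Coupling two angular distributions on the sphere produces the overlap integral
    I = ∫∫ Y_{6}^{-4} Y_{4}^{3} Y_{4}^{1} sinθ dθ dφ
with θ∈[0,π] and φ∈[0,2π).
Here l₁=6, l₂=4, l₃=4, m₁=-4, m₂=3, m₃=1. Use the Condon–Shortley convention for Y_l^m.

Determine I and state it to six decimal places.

-0.030176

Rules hold: Σm=0, L=14 even, 2≤4≤10.
N = 13·9·9 = 1053
Δ = 6!·6!·2!/15! = 1/1261260
Racah Σ t=2..4: t=2:+1/4608 t=3:−1/1296 t=4:+1/4608 = -7/20736
⇒ 3j(6 4 4; 0 0 0)² = 20/1287, sgn -1
Racah Σ t=5..6: t=5:−1/28800 t=6:+1/34560 = -1/172800
⇒ 3j(6 4 4; -4 3 1)² = 1/1430, sgn +1
4πI² = N·(3j₀)²·(3jₘ)² = 18/1573
I = -1·√(0.0114431/4π) = -0.03017637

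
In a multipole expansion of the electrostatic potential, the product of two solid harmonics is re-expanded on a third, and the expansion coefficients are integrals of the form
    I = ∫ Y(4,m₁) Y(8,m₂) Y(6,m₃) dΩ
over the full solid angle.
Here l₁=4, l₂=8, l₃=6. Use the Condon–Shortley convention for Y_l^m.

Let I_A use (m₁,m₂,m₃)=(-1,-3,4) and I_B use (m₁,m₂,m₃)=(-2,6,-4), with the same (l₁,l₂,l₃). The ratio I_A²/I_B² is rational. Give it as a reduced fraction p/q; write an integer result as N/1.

10201/7280

l's match ⇒ only the (l;m) 3-j factors differ between A and B.
A: triangle coeff Δ(4,8,6) = 1/23279256; Σ_t [3,5]: t=3:−1/5806080 t=4:+1/17418240 t=5:−1/870912000 = -101/870912000; (3j)²=10201/705432 [(4 8 6; -1 -3 4)], sign=-1
B: triangle coeff Δ(4,8,6) = 1/23279256; Σ_t [4,6]: t=4:+1/348364800 t=5:−1/43545600 t=6:+1/116121600 = -1/87091200; (3j)²=10/969 [(4 8 6; -2 6 -4)], sign=-1
I_A²/I_B² = (10201/705432)/(10/969) = 10201/7280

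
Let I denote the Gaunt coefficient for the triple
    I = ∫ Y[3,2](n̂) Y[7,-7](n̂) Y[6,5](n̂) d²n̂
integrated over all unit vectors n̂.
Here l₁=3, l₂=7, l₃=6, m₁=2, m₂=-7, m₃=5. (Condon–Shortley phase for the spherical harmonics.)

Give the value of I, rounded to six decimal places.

-0.201189

Checks pass: Σm=0; 16 even; l₃=6∈[4,10].
(2·3+1)(2·7+1)(2·6+1) = 1365
Δ: 4! 2! 10! / 17! → 1/2042040
sum: t=1:−1/207360 t=2:+1/57600 t=3:−1/207360 = 1/129600
3j²(3 7 6; 0 0 0) = Δ·Π!·Σ² = 168/12155  (sign +1)
sum: t=0:+1/87091200 = 1/87091200
3j²(3 7 6; 2 -7 5) = Δ·Π!·Σ² = 11/408  (sign -1)
combine: 4πI² = 1365·168/12155·11/408 = 147/289
take √, sign -1: I = -0.20118927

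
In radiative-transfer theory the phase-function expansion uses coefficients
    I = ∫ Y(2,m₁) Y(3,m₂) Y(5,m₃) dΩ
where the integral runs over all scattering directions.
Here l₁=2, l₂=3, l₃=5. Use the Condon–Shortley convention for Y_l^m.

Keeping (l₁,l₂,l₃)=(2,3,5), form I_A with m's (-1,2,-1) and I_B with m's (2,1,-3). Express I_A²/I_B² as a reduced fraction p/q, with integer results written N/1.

Shared (l₁,l₂,l₃)=(2,3,5): N and (l;000)² cancel in I_A²/I_B².
A: Δ = 0!·4!·6!/11! = 1/2310; Racah Σ t=0..0: t=0:+1/720 = 1/720; ⇒ 3j(2 3 5; -1 2 -1)² = 4/385, sgn +1
B: Δ = 0!·4!·6!/11! = 1/2310; Racah Σ t=0..0: t=0:+1/1152 = 1/1152; ⇒ 3j(2 3 5; 2 1 -3)² = 1/33, sgn +1
I_A²/I_B² = (4/385)/(1/33) = 12/35

12/35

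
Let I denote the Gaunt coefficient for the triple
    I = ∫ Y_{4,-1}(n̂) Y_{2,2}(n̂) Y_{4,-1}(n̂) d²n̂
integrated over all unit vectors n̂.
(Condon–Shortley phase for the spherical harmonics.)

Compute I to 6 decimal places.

m-sum 0 ✓  L=10 even ✓  2≤4≤6 ✓
Π(2lᵢ+1) = 9×5×9 = 405
triangle coeff Δ(4,2,4) = 1/13860
Σ_t [0,2]: t=0:+1/192 t=1:−1/36 t=2:+1/192 = -5/288
(3j)²=20/693 [(4 2 4; 0 0 0)], sign=-1
Σ_t [2,2]: t=2:+1/144 = 1/144
(3j)²=10/231 [(4 2 4; -1 2 -1)], sign=-1
⇒ 4πI² = 3000/5929
I = (+1)√(3000/5929/(4π)) = 0.20066192

0.200662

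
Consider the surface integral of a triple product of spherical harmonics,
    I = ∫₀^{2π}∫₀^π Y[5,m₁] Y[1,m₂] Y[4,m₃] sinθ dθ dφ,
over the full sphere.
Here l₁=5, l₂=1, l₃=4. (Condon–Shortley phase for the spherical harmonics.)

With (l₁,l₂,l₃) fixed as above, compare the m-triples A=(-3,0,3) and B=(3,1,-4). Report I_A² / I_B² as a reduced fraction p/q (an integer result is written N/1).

Shared (l₁,l₂,l₃)=(5,1,4): N and (l;000)² cancel in I_A²/I_B².
A: Δ = 2!·8!·0!/11! = 1/495; Racah Σ t=1..1: t=1:−1/5040 = -1/5040; ⇒ 3j(5 1 4; -3 0 3)² = 16/495, sgn +1
B: Δ = 2!·8!·0!/11! = 1/495; Racah Σ t=2..2: t=2:+1/80640 = 1/80640; ⇒ 3j(5 1 4; 3 1 -4)² = 1/495, sgn +1
I_A²/I_B² = (16/495)/(1/495) = 16/1

16/1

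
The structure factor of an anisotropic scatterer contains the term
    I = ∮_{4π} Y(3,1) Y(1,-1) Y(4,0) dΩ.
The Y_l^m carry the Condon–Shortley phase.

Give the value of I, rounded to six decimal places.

Rules hold: Σm=0, L=8 even, 2≤4≤4.
N = 7·3·9 = 189
Δ = 0!·6!·2!/9! = 1/252
Racah Σ t=0..0: t=0:+1/36 = 1/36
⇒ 3j(3 1 4; 0 0 0)² = 4/63, sgn +1
Racah Σ t=0..0: t=0:+1/96 = 1/96
⇒ 3j(3 1 4; 1 -1 0)² = 1/42, sgn +1
4πI² = N·(3j₀)²·(3jₘ)² = 2/7
I = +1·√(0.285714/4π) = 0.15078601

0.150786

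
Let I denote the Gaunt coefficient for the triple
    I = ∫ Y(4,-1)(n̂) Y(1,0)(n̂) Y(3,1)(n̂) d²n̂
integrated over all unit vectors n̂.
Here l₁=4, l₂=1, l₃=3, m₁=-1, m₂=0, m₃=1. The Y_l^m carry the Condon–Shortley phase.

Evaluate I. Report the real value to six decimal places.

m-sum 0 ✓  L=8 even ✓  3≤3≤5 ✓
Π(2lᵢ+1) = 9×3×7 = 189
triangle coeff Δ(4,1,3) = 1/252
Σ_t [1,1]: t=1:−1/36 = -1/36
(3j)²=4/63 [(4 1 3; 0 0 0)], sign=+1
Σ_t [1,1]: t=1:−1/48 = -1/48
(3j)²=5/84 [(4 1 3; -1 0 1)], sign=-1
⇒ 4πI² = 5/7
I = (-1)√(5/7/(4π)) = -0.23841361

-0.238414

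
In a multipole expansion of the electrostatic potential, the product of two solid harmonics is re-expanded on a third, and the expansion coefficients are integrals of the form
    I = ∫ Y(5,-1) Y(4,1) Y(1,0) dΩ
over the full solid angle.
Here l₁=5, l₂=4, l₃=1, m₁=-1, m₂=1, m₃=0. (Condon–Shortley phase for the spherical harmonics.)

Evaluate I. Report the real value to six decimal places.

-0.240571

Rules hold: Σm=0, L=10 even, 1≤1≤9.
N = 11·9·3 = 297
Δ = 8!·2!·0!/11! = 1/495
Racah Σ t=4..4: t=4:+1/576 = 1/576
⇒ 3j(5 4 1; 0 0 0)² = 5/99, sgn -1
Racah Σ t=5..5: t=5:−1/720 = -1/720
⇒ 3j(5 4 1; -1 1 0)² = 8/165, sgn +1
4πI² = N·(3j₀)²·(3jₘ)² = 8/11
I = -1·√(0.727273/4π) = -0.24057125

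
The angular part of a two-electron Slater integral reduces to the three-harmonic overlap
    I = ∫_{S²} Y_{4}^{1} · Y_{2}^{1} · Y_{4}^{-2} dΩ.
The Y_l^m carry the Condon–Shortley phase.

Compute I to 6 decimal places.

0.127700

Checks pass: Σm=0; 10 even; l₃=4∈[2,6].
(2·4+1)(2·2+1)(2·4+1) = 405
Δ: 2! 6! 2! / 11! → 1/13860
sum: t=0:+1/192 t=1:−1/36 t=2:+1/192 = -5/288
3j²(4 2 4; 0 0 0) = Δ·Π!·Σ² = 20/693  (sign -1)
sum: t=1:−1/96 t=2:+1/240 = -1/160
3j²(4 2 4; 1 1 -2) = Δ·Π!·Σ² = 27/1540  (sign -1)
combine: 4πI² = 405·20/693·27/1540 = 1215/5929
take √, sign +1: I = 0.12770047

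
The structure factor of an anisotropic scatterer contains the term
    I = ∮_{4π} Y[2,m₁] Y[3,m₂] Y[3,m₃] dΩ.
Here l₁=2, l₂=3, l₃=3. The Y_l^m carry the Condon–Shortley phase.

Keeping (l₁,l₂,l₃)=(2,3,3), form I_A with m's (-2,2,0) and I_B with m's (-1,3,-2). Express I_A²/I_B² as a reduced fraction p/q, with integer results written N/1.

4/5

Same 2,3,3: normalisation and zero-m 3j drop out of the ratio.
A: Δ: 2! 2! 4! / 9! → 1/3780; sum: t=2:+1/24 = 1/24; 3j²(2 3 3; -2 2 0) = Δ·Π!·Σ² = 1/21  (sign -1)
B: Δ: 2! 2! 4! / 9! → 1/3780; sum: t=2:+1/48 = 1/48; 3j²(2 3 3; -1 3 -2) = Δ·Π!·Σ² = 5/84  (sign -1)
I_A²/I_B² = (1/21)/(5/84) = 4/5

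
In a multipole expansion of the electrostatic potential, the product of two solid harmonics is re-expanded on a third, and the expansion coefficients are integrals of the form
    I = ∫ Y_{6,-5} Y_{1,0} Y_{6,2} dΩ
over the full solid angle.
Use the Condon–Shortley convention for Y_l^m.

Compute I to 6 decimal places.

0.000000

m-sum = -5 + 0 + 2 = -3 ≠ 0 ⇒ I = 0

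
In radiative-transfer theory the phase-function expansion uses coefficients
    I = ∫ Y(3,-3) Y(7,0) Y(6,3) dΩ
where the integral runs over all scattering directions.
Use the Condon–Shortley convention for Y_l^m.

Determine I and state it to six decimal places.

m-sum 0 ✓  L=16 even ✓  4≤6≤10 ✓
Π(2lᵢ+1) = 7×15×13 = 1365
triangle coeff Δ(3,7,6) = 1/2042040
Σ_t [1,3]: t=1:−1/207360 t=2:+1/57600 t=3:−1/207360 = 1/129600
(3j)²=168/12155 [(3 7 6; 0 0 0)], sign=+1
Σ_t [4,4]: t=4:+1/1451520 = 1/1451520
(3j)²=45/4862 [(3 7 6; -3 0 3)], sign=-1
⇒ 4πI² = 79380/454597
I = (-1)√(79380/454597/(4π)) = -0.11787924

-0.117879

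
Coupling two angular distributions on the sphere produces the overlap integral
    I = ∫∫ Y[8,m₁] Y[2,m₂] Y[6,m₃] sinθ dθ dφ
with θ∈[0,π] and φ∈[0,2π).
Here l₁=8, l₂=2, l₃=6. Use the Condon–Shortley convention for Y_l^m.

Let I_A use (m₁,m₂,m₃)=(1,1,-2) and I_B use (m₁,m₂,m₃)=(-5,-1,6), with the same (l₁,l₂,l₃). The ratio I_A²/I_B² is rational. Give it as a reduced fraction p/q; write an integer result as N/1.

315/13

Same 8,2,6: normalisation and zero-m 3j drop out of the ratio.
A: Δ: 4! 12! 0! / 17! → 1/30940; sum: t=3:−1/5806080 = -1/5806080; 3j²(8 2 6; 1 1 -2) = Δ·Π!·Σ² = 9/884  (sign -1)
B: Δ: 4! 12! 0! / 17! → 1/30940; sum: t=1:−1/2874009600 = -1/2874009600; 3j²(8 2 6; -5 -1 6) = Δ·Π!·Σ² = 1/2380  (sign -1)
I_A²/I_B² = (9/884)/(1/2380) = 315/13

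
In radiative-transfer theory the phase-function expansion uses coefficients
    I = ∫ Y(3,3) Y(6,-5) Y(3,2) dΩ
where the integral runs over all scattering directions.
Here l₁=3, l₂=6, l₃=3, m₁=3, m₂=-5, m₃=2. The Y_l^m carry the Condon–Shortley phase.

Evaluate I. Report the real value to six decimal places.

m-sum 0 ✓  L=12 even ✓  3≤3≤9 ✓
Π(2lᵢ+1) = 7×13×7 = 637
triangle coeff Δ(3,6,3) = 1/12012
Σ_t [3,3]: t=3:−1/1296 = -1/1296
(3j)²=100/3003 [(3 6 3; 0 0 0)], sign=+1
Σ_t [0,0]: t=0:+1/86400 = 1/86400
(3j)²=1/26 [(3 6 3; 3 -5 2)], sign=-1
⇒ 4πI² = 350/429
I = (-1)√(350/429/(4π)) = -0.25480060

-0.254801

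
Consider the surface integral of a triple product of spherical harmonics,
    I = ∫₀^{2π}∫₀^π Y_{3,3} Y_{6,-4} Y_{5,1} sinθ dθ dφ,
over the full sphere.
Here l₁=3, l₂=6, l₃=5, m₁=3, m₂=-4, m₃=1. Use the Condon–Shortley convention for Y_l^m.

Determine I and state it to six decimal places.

-0.190675

m-sum 0 ✓  L=14 even ✓  3≤5≤9 ✓
Π(2lᵢ+1) = 7×13×11 = 1001
triangle coeff Δ(3,6,5) = 1/675675
Σ_t [1,3]: t=1:−1/8640 t=2:+1/2304 t=3:−1/8640 = 7/34560
(3j)²=7/429 [(3 6 5; 0 0 0)], sign=-1
Σ_t [0,0]: t=0:+1/69120 = 1/69120
(3j)²=4/143 [(3 6 5; 3 -4 1)], sign=+1
⇒ 4πI² = 196/429
I = (-1)√(196/429/(4π)) = -0.19067531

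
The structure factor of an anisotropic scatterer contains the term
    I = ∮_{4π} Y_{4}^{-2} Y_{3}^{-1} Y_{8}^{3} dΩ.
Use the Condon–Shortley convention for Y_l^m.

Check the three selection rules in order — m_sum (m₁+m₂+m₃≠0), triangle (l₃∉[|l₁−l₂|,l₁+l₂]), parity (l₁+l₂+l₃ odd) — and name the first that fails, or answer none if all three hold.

triangle

Σmᵢ = 0  ✓
l₃∈[|l₁−l₂|,l₁+l₂]=[1,7], have l₃=8  ✗
Σlᵢ = 15 ⇒ odd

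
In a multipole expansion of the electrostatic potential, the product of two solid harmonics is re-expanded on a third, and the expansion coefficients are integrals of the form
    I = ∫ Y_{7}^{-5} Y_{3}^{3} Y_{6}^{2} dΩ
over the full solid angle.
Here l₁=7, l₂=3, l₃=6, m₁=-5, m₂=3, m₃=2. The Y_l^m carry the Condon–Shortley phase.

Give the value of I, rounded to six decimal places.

m-sum 0 ✓  L=16 even ✓  4≤6≤10 ✓
Π(2lᵢ+1) = 15×7×13 = 1365
triangle coeff Δ(7,3,6) = 1/2042040
Σ_t [1,3]: t=1:−1/207360 t=2:+1/57600 t=3:−1/207360 = 1/129600
(3j)²=168/12155 [(7 3 6; 0 0 0)], sign=+1
Σ_t [4,4]: t=4:+1/3870720 = 1/3870720
(3j)²=135/6188 [(7 3 6; -5 3 2)], sign=+1
⇒ 4πI² = 17010/41327
I = (+1)√(17010/41327/(4π)) = 0.18097988

0.180980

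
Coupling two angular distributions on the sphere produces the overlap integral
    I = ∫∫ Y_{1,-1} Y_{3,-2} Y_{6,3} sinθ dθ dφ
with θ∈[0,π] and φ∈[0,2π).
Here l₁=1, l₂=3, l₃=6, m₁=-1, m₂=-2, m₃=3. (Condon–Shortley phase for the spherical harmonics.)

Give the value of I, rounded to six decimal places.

|1−3|≤6≤1+3 violated ⇒ I = 0

0.000000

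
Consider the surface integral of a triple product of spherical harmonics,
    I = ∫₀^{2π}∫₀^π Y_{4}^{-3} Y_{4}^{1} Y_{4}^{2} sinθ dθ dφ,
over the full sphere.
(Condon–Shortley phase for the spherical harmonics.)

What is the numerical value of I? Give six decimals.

-0.063661

Rules hold: Σm=0, L=12 even, 0≤4≤8.
N = 9·9·9 = 729
Δ = 4!·4!·4!/13! = 1/450450
Racah Σ t=0..4: t=0:+1/13824 t=1:−1/216 t=2:+1/64 t=3:−1/216 t=4:+1/13824 = 5/768
⇒ 3j(4 4 4; 0 0 0)² = 18/1001, sgn +1
Racah Σ t=3..4: t=3:−1/576 t=4:+1/864 = -1/1728
⇒ 3j(4 4 4; -3 1 2)² = 5/1287, sgn -1
4πI² = N·(3j₀)²·(3jₘ)² = 7290/143143
I = -1·√(0.0509281/4π) = -0.06366105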